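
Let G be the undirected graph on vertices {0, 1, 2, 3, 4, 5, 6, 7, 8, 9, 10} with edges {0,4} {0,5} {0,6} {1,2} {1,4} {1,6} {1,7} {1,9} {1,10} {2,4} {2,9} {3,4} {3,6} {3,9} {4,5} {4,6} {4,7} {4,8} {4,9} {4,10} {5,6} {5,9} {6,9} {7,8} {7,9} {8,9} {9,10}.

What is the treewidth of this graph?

A width-3 tree decomposition is:
Bags: B1 = {3, 4, 6, 9}  B2 = {4, 5, 6, 9}  B3 = {1, 4, 6, 9}  B4 = {1, 2, 4, 9}  B5 = {1, 4, 7, 9}  B6 = {4, 7, 8, 9}  B7 = {1, 4, 9, 10}  B8 = {0, 4, 5, 6}
Tree: B1–B2, B2–B3, B3–B4, B3–B5, B5–B6, B4–B7, B2–B8
The largest bag has 4 vertices, giving width 3; this decomposition certifies tw(G) ≤ 3. Conversely, {0, 4, 5, 6} is a clique of size 4, and the vertices of any clique must share a bag in every tree decomposition; so some bag has ≥ 4 vertices and tw(G) ≥ 3. The upper and lower bounds meet at 3, so that is the treewidth.

3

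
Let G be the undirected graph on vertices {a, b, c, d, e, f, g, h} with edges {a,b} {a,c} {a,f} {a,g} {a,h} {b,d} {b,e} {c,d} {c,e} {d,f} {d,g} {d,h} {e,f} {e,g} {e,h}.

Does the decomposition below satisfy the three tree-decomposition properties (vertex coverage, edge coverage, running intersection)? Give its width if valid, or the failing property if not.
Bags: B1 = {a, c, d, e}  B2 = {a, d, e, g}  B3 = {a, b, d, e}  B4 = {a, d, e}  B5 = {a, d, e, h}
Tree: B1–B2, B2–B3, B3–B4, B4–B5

No — vertex f appears in no bag.

A tree decomposition must satisfy three properties: every vertex lies in some bag; for every edge, both endpoints lie together in some bag; and for every vertex, the bags containing it form a connected subtree. Here vertex f appears in no bag, so the decomposition is invalid.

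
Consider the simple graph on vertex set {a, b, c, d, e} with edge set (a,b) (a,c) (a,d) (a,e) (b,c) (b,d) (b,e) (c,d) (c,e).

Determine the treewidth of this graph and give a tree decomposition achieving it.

The largest bag has 4 vertices, giving width 3; this decomposition certifies tw(G) ≤ 3. Conversely, {a, b, c, d} is a clique of size 4, and the vertices of any clique must share a bag in every tree decomposition; so some bag has ≥ 4 vertices and tw(G) ≥ 3. Hence tw(G) = 3 exactly.

Treewidth 3.
Bags: B1 = {a, b, c, d}  B2 = {a, b, c, e}
Tree: B1–B2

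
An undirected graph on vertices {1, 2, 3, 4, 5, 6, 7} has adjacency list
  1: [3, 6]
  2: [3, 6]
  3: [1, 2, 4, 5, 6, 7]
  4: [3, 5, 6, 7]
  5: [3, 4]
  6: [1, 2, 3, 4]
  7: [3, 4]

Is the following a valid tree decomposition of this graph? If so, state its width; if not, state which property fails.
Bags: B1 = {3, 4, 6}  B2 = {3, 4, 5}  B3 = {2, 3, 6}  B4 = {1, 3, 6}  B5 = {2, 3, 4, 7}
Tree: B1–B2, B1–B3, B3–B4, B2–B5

A tree decomposition must satisfy three properties: every vertex lies in some bag; for every edge, both endpoints lie together in some bag; and for every vertex, the bags containing it form a connected subtree. Here bags containing vertex 2 are not connected in the tree, so the decomposition is invalid.

No — bags containing vertex 2 are not connected in the tree.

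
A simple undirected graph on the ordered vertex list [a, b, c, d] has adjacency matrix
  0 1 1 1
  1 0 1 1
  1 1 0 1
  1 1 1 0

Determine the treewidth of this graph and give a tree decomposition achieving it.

Treewidth 3.
Bags: B1 = {a, b, c, d}
Tree: (single bag)

With just one bag of size 4, the width is 4 − 1 = 3, so tw(G) ≤ 3. For the lower bound, the 4 vertices {a, b, c, d} are pairwise adjacent, and any tree decomposition puts a clique entirely inside one bag — forcing width ≥ 3. Therefore the treewidth is 3.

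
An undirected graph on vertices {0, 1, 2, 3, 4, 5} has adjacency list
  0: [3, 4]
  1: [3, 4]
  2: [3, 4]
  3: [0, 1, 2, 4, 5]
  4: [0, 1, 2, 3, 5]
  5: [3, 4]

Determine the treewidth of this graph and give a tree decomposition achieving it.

The largest bag has 3 vertices, giving width 2; this decomposition certifies tw(G) ≤ 2. For the lower bound, the 3 vertices {0, 3, 4} are pairwise adjacent, and any tree decomposition puts a clique entirely inside one bag — forcing width ≥ 2. Combining the bounds, tw(G) = 2.

Treewidth 2.
One such decomposition:
Bags: B1 = {1, 3, 4}  B2 = {2, 3, 4}  B3 = {3, 4, 5}  B4 = {0, 3, 4}
Tree: B1–B2, B2–B3, B2–B4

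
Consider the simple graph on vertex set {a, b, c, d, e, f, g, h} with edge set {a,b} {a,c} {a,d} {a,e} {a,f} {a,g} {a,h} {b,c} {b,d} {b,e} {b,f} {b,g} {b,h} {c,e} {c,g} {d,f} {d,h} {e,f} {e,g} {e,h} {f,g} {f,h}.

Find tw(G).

A width-4 tree decomposition is:
Bags: B1 = {a, b, d, f, h}  B2 = {a, b, e, f, h}  B3 = {a, b, e, f, g}  B4 = {a, b, c, e, g}
Tree: B1–B2, B2–B3, B3–B4
The largest bag has 5 vertices, giving width 4; this decomposition certifies tw(G) ≤ 4. For the lower bound, the 5 vertices {a, b, c, e, g} are pairwise adjacent, and any tree decomposition puts a clique entirely inside one bag — forcing width ≥ 4. Hence tw(G) = 4 exactly.

4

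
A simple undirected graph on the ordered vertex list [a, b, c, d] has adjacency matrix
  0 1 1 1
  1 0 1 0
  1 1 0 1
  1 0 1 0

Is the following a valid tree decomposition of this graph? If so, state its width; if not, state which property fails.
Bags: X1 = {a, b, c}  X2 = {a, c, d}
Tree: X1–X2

Yes; width 2.

Checking the three conditions: (i) the bags cover all of {a, b, c, d}; (ii) for each edge, some bag contains both endpoints; (iii) the bags containing any fixed vertex form a subtree. All hold, so the decomposition is valid with width 3 − 1 = 2.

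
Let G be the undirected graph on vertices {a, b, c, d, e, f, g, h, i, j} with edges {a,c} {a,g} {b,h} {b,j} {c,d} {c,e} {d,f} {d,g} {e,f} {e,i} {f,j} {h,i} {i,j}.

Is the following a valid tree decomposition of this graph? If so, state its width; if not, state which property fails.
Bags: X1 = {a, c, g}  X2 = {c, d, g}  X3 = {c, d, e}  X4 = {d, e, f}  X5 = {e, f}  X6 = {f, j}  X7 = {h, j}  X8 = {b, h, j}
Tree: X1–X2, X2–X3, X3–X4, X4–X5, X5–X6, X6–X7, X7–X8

No — vertex i appears in no bag.

A tree decomposition must satisfy three properties: every vertex lies in some bag; for every edge, both endpoints lie together in some bag; and for every vertex, the bags containing it form a connected subtree. Here vertex i appears in no bag, so the decomposition is invalid.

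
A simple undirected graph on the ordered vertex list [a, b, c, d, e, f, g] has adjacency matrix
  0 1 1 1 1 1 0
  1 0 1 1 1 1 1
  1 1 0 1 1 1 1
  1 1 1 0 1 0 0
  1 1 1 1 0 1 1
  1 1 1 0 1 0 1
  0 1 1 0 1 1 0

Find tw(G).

4

A width-4 tree decomposition is:
Bags: B1 = {a, b, c, e, f}  B2 = {b, c, e, f, g}  B3 = {a, b, c, d, e}
Tree: B1–B2, B1–B3
The largest bag has 5 vertices, giving width 4; this decomposition certifies tw(G) ≤ 4. Conversely, {a, b, c, d, e} is a clique of size 5, and the vertices of any clique must share a bag in every tree decomposition; so some bag has ≥ 5 vertices and tw(G) ≥ 4. Hence tw(G) = 4 exactly.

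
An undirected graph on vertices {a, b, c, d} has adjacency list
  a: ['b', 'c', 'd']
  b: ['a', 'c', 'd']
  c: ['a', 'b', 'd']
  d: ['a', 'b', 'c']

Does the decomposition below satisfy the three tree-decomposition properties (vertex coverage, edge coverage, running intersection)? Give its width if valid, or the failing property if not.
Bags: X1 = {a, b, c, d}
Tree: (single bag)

Yes; width 3.

Every vertex of G appears in some bag (union = {a, b, c, d}); every edge is covered by a bag; and for each vertex v the set of bags containing v is connected in the bag tree. The decomposition is therefore valid. The largest bag has 4 vertices, so the width is 3.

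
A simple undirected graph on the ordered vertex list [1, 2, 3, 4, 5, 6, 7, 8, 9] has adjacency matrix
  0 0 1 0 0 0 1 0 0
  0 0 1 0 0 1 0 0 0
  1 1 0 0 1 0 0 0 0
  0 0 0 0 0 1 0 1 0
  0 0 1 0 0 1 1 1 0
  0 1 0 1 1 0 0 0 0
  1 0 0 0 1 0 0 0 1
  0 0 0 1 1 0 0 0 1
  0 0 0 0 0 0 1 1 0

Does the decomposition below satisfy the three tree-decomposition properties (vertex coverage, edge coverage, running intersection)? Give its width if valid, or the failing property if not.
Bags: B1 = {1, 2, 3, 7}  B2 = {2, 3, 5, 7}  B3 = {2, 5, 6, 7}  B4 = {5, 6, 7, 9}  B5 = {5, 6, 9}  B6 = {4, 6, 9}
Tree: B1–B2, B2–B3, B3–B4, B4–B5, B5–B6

A tree decomposition must satisfy three properties: every vertex lies in some bag; for every edge, both endpoints lie together in some bag; and for every vertex, the bags containing it form a connected subtree. Here vertex 8 appears in no bag, so the decomposition is invalid.

No — vertex 8 appears in no bag.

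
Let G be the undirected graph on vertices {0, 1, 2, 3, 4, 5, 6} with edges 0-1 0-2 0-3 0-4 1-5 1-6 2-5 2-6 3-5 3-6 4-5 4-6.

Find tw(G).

A width-3 tree decomposition is:
Bags: B1 = {0, 1, 5, 6}  B2 = {0, 4, 5, 6}  B3 = {0, 2, 5, 6}  B4 = {0, 3, 5, 6}
Tree: B1–B2, B2–B3, B3–B4
Every bag has size at most 4, so the width is 4 − 1 = 3 and tw(G) ≤ 3. For the lower bound: the 4 vertex sets {1,5}, {0,4}, {6}, {2} are disjoint, each induces a connected subgraph, and every pair is joined by at least one edge of G. Contracting each set to a single vertex therefore yields K_{4} as a minor, and since treewidth is minor-monotone, tw(G) ≥ tw(K_{4}) = 3. Therefore the treewidth is 3.

3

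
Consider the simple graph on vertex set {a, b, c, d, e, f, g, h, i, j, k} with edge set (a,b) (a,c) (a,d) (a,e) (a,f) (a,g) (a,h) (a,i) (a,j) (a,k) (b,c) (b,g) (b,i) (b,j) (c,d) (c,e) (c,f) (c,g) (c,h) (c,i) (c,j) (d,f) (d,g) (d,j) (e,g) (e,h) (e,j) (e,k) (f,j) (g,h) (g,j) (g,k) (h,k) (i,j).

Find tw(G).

4

A width-4 tree decomposition is:
Bags: B1 = {a, c, e, g, h}  B2 = {a, c, e, g, j}  B3 = {a, b, c, g, j}  B4 = {a, e, g, h, k}  B5 = {a, c, d, g, j}  B6 = {a, c, d, f, j}  B7 = {a, b, c, i, j}
Tree: B1–B2, B2–B3, B1–B4, B3–B5, B5–B6, B3–B7
The largest bag has 5 vertices, giving width 4; this decomposition certifies tw(G) ≤ 4. For the lower bound, the 5 vertices {a, c, d, g, j} are pairwise adjacent, and any tree decomposition puts a clique entirely inside one bag — forcing width ≥ 4. Hence tw(G) = 4 exactly.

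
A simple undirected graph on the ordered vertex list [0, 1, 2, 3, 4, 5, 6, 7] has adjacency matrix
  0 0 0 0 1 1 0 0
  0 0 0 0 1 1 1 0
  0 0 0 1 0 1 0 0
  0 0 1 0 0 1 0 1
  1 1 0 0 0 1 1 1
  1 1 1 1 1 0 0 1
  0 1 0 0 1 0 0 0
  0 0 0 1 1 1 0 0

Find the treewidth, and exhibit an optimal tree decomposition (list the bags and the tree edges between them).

Every bag has size at most 3, so the width is 3 − 1 = 2 and tw(G) ≤ 2. On the other hand G contains the 3-clique {2, 3, 5}. A clique must lie in a single bag of any decomposition, so no decomposition can have width below 2. The upper and lower bounds meet at 2, so that is the treewidth.

Treewidth 2.
One optimal decomposition is:
Bags: B1 = {3, 5, 7}  B2 = {4, 5, 7}  B3 = {0, 4, 5}  B4 = {2, 3, 5}  B5 = {1, 4, 5}  B6 = {1, 4, 6}
Tree: B1–B2, B2–B3, B1–B4, B2–B5, B5–B6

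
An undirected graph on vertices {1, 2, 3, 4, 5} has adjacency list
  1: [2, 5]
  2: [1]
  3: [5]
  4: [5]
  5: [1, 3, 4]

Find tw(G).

A width-1 tree decomposition is:
Bags: B1 = {1, 5}  B2 = {1, 2}  B3 = {4, 5}  B4 = {3, 5}
Tree: B1–B2, B1–B3, B1–B4
Every bag has size at most 2, so the width is 2 − 1 = 1 and tw(G) ≤ 1. G has an edge, so its treewidth is at least 1. Combining the bounds, tw(G) = 1.

1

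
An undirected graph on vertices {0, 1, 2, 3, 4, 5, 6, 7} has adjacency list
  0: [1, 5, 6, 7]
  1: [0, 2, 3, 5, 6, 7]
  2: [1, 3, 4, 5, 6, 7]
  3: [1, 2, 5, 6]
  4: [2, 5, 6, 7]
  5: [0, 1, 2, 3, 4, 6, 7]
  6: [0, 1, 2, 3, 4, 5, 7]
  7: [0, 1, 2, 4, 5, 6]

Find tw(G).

A width-4 tree decomposition is:
Bags: B1 = {2, 4, 5, 6, 7}  B2 = {1, 2, 5, 6, 7}  B3 = {0, 1, 5, 6, 7}  B4 = {1, 2, 3, 5, 6}
Tree: B1–B2, B2–B3, B2–B4
The largest bag has 5 vertices, giving width 4; this decomposition certifies tw(G) ≤ 4. On the other hand G contains the 5-clique {0, 1, 5, 6, 7}. A clique must lie in a single bag of any decomposition, so no decomposition can have width below 4. Therefore the treewidth is 4.

4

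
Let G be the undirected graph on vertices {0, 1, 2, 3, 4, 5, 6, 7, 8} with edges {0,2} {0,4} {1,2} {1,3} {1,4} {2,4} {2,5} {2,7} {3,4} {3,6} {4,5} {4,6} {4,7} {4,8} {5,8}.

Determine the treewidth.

2

A width-2 tree decomposition is:
Bags: B1 = {1, 2, 4}  B2 = {2, 4, 5}  B3 = {1, 3, 4}  B4 = {2, 4, 7}  B5 = {3, 4, 6}  B6 = {0, 2, 4}  B7 = {4, 5, 8}
Tree: B1–B2, B1–B3, B2–B4, B3–B5, B4–B6, B2–B7
The largest bag has 3 vertices, giving width 2; this decomposition certifies tw(G) ≤ 2. On the other hand G contains the 3-clique {4, 5, 8}. A clique must lie in a single bag of any decomposition, so no decomposition can have width below 2. Therefore the treewidth is 2.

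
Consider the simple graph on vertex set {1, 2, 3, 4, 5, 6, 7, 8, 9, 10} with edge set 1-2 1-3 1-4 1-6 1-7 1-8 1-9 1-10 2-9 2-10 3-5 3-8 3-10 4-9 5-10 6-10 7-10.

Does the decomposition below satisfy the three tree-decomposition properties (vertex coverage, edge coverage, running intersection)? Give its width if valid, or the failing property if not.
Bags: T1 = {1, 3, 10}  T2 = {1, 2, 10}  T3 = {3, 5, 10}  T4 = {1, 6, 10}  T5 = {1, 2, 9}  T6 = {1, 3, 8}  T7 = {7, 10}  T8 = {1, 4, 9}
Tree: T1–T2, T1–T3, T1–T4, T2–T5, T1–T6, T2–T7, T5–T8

No — edge (1,7) lies in no bag.

A tree decomposition must satisfy three properties: every vertex lies in some bag; for every edge, both endpoints lie together in some bag; and for every vertex, the bags containing it form a connected subtree. Here edge (1,7) lies in no bag, so the decomposition is invalid.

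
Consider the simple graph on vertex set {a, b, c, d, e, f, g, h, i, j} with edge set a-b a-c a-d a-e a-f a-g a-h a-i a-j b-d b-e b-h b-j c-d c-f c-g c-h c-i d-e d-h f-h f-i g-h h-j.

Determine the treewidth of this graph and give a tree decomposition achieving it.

Each bag holds 4 vertices, so the decomposition has width 3, which upper-bounds the treewidth. For the lower bound, the 4 vertices {a, b, d, e} are pairwise adjacent, and any tree decomposition puts a clique entirely inside one bag — forcing width ≥ 3. Therefore the treewidth is 3.

Treewidth 3.
One optimal decomposition is:
Bags: B1 = {a, c, f, h}  B2 = {a, c, g, h}  B3 = {a, c, d, h}  B4 = {a, b, d, h}  B5 = {a, b, h, j}  B6 = {a, b, d, e}  B7 = {a, c, f, i}
Tree: B1–B2, B1–B3, B3–B4, B4–B5, B4–B6, B1–B7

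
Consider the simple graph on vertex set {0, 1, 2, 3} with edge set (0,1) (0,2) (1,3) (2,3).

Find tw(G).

2

A width-2 tree decomposition is:
Bags: B1 = {0, 1, 2}  B2 = {1, 2, 3}
Tree: B1–B2
Every bag has size at most 3, so the width is 3 − 1 = 2 and tw(G) ≤ 2. For the lower bound, G contains the cycle 1–0–2–3–1, so G is not a forest; only forests have treewidth ≤ 1, hence tw(G) ≥ 2. Hence tw(G) = 2 exactly.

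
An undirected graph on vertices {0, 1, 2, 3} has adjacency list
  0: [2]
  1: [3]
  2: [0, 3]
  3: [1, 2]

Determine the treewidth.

1

A width-1 tree decomposition is:
Bags: B1 = {1, 3}  B2 = {2, 3}  B3 = {0, 2}
Tree: B1–B2, B2–B3
Every bag has size at most 2, so the width is 2 − 1 = 1 and tw(G) ≤ 1. Any graph with an edge has treewidth ≥ 1, and G has the edge 3–1. Therefore the treewidth is 1.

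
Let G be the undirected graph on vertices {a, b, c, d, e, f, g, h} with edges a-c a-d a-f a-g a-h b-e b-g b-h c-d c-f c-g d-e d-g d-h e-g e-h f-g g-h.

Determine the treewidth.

3

A width-3 tree decomposition is:
Bags: B1 = {a, c, f, g}  B2 = {a, c, d, g}  B3 = {a, d, g, h}  B4 = {d, e, g, h}  B5 = {b, e, g, h}
Tree: B1–B2, B2–B3, B3–B4, B4–B5
The largest bag has 4 vertices, giving width 3; this decomposition certifies tw(G) ≤ 3. For the lower bound, the 4 vertices {d, e, g, h} are pairwise adjacent, and any tree decomposition puts a clique entirely inside one bag — forcing width ≥ 3. Combining the bounds, tw(G) = 3.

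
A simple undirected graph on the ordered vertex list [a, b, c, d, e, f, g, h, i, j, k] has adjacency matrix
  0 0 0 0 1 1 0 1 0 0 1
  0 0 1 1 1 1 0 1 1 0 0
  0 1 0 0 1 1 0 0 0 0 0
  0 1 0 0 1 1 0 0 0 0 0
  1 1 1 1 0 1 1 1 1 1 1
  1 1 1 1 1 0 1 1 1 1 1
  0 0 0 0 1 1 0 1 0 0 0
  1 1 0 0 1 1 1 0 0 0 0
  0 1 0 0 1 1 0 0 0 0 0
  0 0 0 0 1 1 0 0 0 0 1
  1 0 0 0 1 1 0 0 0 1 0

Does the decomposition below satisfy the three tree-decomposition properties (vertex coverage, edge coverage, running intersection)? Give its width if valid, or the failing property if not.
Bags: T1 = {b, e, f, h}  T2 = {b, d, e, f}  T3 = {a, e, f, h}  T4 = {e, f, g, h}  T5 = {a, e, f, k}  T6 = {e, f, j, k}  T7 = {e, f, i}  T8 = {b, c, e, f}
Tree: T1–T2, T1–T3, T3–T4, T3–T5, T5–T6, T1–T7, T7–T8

No — edge (b,i) lies in no bag.

A tree decomposition must satisfy three properties: every vertex lies in some bag; for every edge, both endpoints lie together in some bag; and for every vertex, the bags containing it form a connected subtree. Here edge (b,i) lies in no bag, so the decomposition is invalid.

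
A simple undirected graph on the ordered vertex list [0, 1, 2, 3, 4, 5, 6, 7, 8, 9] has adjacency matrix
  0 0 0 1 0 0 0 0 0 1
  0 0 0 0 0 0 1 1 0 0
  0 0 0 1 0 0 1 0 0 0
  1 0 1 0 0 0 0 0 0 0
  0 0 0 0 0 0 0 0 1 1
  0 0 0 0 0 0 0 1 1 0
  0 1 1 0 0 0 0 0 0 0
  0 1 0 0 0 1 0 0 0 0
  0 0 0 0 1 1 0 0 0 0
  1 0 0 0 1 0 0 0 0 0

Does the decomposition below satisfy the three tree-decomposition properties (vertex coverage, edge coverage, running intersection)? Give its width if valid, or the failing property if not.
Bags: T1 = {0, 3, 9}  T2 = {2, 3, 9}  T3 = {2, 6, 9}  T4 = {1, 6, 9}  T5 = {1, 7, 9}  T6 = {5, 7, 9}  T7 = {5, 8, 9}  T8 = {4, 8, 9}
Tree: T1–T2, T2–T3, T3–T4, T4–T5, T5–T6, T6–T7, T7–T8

Vertex coverage: the bags together contain {0, 1, 2, 3, 4, 5, 6, 7, 8, 9}, the full vertex set. Edge coverage: each edge of G has both endpoints in at least one bag. Running intersection: for every vertex, the bags containing it form a connected subtree. All three properties hold, so this is a valid tree decomposition of width max|bag| − 1 = 2, and hence tw(G) ≤ 2.

Yes; width 2.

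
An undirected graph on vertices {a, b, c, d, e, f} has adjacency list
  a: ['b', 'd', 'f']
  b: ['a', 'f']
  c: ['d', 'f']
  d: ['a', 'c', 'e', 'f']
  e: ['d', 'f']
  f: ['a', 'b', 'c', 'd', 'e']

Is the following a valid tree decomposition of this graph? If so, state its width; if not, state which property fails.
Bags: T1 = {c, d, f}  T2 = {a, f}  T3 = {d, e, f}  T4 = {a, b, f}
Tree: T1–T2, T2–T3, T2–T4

No — edge (d,a) lies in no bag.

A tree decomposition must satisfy three properties: every vertex lies in some bag; for every edge, both endpoints lie together in some bag; and for every vertex, the bags containing it form a connected subtree. Here edge (d,a) lies in no bag, so the decomposition is invalid.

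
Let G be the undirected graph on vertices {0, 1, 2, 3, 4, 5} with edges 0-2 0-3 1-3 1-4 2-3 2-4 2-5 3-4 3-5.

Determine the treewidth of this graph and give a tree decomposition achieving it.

Treewidth 2.
One such decomposition:
Bags: B1 = {2, 3, 5}  B2 = {2, 3, 4}  B3 = {0, 2, 3}  B4 = {1, 3, 4}
Tree: B1–B2, B2–B3, B2–B4

Every bag has size at most 3, so the width is 3 − 1 = 2 and tw(G) ≤ 2. On the other hand G contains the 3-clique {1, 3, 4}. A clique must lie in a single bag of any decomposition, so no decomposition can have width below 2. Therefore the treewidth is 2.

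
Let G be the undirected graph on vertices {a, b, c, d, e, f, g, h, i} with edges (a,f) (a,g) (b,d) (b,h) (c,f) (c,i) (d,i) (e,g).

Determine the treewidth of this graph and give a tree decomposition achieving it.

Every bag has size at most 2, so the width is 2 − 1 = 1 and tw(G) ≤ 1. Any graph with an edge has treewidth ≥ 1, and G has the edge e–g. The upper and lower bounds meet at 1, so that is the treewidth.

Treewidth 1.
One such decomposition:
Bags: B1 = {e, g}  B2 = {a, g}  B3 = {a, f}  B4 = {c, f}  B5 = {c, i}  B6 = {d, i}  B7 = {b, d}  B8 = {b, h}
Tree: B1–B2, B2–B3, B3–B4, B4–B5, B5–B6, B6–B7, B7–B8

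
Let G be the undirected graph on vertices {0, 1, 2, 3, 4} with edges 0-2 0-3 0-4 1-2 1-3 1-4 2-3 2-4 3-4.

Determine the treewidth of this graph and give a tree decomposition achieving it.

Treewidth 3.
One such decomposition:
Bags: B1 = {0, 2, 3, 4}  B2 = {1, 2, 3, 4}
Tree: B1–B2

Each bag holds 4 vertices, so the decomposition has width 3, which upper-bounds the treewidth. On the other hand G contains the 4-clique {0, 2, 3, 4}. A clique must lie in a single bag of any decomposition, so no decomposition can have width below 3. Hence tw(G) = 3 exactly.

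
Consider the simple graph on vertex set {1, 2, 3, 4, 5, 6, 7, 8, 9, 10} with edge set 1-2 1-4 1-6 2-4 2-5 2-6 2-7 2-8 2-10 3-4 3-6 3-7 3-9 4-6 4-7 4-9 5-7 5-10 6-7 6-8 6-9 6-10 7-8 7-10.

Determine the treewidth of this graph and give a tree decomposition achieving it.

Treewidth 3.
One optimal decomposition is:
Bags: B1 = {2, 4, 6, 7}  B2 = {2, 6, 7, 10}  B3 = {3, 4, 6, 7}  B4 = {2, 6, 7, 8}  B5 = {1, 2, 4, 6}  B6 = {2, 5, 7, 10}  B7 = {3, 4, 6, 9}
Tree: B1–B2, B1–B3, B1–B4, B1–B5, B2–B6, B3–B7

The largest bag has 4 vertices, giving width 3; this decomposition certifies tw(G) ≤ 3. On the other hand G contains the 4-clique {2, 5, 7, 10}. A clique must lie in a single bag of any decomposition, so no decomposition can have width below 3. Therefore the treewidth is 3.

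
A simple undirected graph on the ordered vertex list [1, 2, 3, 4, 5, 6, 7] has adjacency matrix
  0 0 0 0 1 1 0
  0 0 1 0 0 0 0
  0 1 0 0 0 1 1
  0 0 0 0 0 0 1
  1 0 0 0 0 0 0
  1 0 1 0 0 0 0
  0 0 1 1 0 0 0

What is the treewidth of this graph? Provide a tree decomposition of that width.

Treewidth 1.
One such decomposition:
Bags: B1 = {3, 7}  B2 = {3, 6}  B3 = {1, 6}  B4 = {1, 5}  B5 = {4, 7}  B6 = {2, 3}
Tree: B1–B2, B2–B3, B3–B4, B1–B5, B2–B6

The largest bag has 2 vertices, giving width 1; this decomposition certifies tw(G) ≤ 1. Any graph with an edge has treewidth ≥ 1, and G has the edge 7–3. The upper and lower bounds meet at 1, so that is the treewidth.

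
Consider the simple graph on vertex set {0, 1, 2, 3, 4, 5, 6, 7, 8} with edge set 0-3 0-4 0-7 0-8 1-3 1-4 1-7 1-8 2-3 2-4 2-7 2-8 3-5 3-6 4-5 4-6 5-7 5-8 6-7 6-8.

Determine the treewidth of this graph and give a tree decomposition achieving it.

Treewidth 4.
One such decomposition:
Bags: B1 = {1, 3, 4, 7, 8}  B2 = {0, 3, 4, 7, 8}  B3 = {3, 4, 5, 7, 8}  B4 = {2, 3, 4, 7, 8}  B5 = {3, 4, 6, 7, 8}
Tree: B1–B2, B2–B3, B3–B4, B4–B5

The largest bag has 5 vertices, giving width 4; this decomposition certifies tw(G) ≤ 4. For the lower bound: the 5 vertex sets {1,7}, {0,3}, {4,5}, {8}, {2} are disjoint, each induces a connected subgraph, and every pair is joined by at least one edge of G. Contracting each set to a single vertex therefore yields K_{5} as a minor, and since treewidth is minor-monotone, tw(G) ≥ tw(K_{5}) = 4. Therefore the treewidth is 4.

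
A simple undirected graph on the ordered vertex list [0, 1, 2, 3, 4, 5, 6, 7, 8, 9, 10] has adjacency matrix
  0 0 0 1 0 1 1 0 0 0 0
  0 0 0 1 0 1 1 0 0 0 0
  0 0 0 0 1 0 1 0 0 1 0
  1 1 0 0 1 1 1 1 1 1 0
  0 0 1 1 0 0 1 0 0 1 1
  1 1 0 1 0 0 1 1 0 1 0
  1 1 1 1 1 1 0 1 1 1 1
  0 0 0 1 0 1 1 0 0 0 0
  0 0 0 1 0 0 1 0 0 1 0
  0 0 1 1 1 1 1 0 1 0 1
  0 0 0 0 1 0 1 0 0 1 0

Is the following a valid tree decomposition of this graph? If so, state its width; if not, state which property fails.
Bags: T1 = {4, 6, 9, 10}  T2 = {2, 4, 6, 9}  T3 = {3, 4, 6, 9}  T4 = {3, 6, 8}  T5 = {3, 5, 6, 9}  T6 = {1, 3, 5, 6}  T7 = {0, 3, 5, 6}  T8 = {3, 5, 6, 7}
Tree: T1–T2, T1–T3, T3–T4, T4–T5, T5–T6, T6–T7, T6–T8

No — edge (9,8) lies in no bag.

A tree decomposition must satisfy three properties: every vertex lies in some bag; for every edge, both endpoints lie together in some bag; and for every vertex, the bags containing it form a connected subtree. Here edge (9,8) lies in no bag, so the decomposition is invalid.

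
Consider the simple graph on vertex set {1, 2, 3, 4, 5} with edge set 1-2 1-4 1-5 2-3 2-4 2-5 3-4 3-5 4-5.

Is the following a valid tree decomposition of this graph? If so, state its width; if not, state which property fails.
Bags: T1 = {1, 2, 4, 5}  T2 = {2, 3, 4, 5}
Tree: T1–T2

Yes; width 3.

Checking the three conditions: (i) the bags cover all of {1, 2, 3, 4, 5}; (ii) for each edge, some bag contains both endpoints; (iii) the bags containing any fixed vertex form a subtree. All hold, so the decomposition is valid with width 4 − 1 = 3.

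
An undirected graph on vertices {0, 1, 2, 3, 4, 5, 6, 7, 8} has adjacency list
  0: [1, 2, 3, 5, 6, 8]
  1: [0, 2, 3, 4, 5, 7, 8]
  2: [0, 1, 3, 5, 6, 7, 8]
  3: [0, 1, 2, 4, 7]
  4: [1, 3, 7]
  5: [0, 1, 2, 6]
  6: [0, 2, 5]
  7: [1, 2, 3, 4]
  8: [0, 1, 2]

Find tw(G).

A width-3 tree decomposition is:
Bags: B1 = {0, 2, 5, 6}  B2 = {0, 1, 2, 5}  B3 = {0, 1, 2, 3}  B4 = {1, 2, 3, 7}  B5 = {0, 1, 2, 8}  B6 = {1, 3, 4, 7}
Tree: B1–B2, B2–B3, B3–B4, B3–B5, B4–B6
The largest bag has 4 vertices, giving width 3; this decomposition certifies tw(G) ≤ 3. On the other hand G contains the 4-clique {0, 1, 2, 8}. A clique must lie in a single bag of any decomposition, so no decomposition can have width below 3. The upper and lower bounds meet at 3, so that is the treewidth.

3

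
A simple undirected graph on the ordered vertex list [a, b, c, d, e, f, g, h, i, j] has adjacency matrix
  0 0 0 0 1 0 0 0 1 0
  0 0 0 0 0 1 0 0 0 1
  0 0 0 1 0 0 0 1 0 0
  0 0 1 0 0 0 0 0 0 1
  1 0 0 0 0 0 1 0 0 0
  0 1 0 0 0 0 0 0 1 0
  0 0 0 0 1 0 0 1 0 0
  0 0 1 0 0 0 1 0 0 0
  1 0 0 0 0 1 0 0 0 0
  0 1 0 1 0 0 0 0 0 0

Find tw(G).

A width-2 tree decomposition is:
Bags: B1 = {c, g, h}  B2 = {c, d, g}  B3 = {d, g, j}  B4 = {b, g, j}  B5 = {b, f, g}  B6 = {f, g, i}  B7 = {a, g, i}  B8 = {a, e, g}
Tree: B1–B2, B2–B3, B3–B4, B4–B5, B5–B6, B6–B7, B7–B8
Every bag has size at most 3, so the width is 3 − 1 = 2 and tw(G) ≤ 2. The edges g–h–c–d–j–b–f–i–a–e–g form a cycle, so G is not a tree and its treewidth is at least 2. Hence tw(G) = 2 exactly.

2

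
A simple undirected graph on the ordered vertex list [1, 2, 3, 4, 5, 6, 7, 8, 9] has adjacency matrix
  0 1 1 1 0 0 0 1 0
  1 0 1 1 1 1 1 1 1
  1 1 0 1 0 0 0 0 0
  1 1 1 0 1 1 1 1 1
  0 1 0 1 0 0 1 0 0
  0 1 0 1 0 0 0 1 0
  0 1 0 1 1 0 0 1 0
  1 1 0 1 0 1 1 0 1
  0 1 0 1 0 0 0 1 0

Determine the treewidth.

3

A width-3 tree decomposition is:
Bags: B1 = {2, 4, 7, 8}  B2 = {1, 2, 4, 8}  B3 = {2, 4, 6, 8}  B4 = {2, 4, 8, 9}  B5 = {2, 4, 5, 7}  B6 = {1, 2, 3, 4}
Tree: B1–B2, B1–B3, B3–B4, B1–B5, B2–B6
Every bag has size at most 4, so the width is 4 − 1 = 3 and tw(G) ≤ 3. On the other hand G contains the 4-clique {1, 2, 4, 8}. A clique must lie in a single bag of any decomposition, so no decomposition can have width below 3. Therefore the treewidth is 3.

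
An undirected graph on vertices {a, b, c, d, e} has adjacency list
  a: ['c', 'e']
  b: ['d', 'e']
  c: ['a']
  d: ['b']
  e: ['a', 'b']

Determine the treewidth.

1

A width-1 tree decomposition is:
Bags: B1 = {b, d}  B2 = {b, e}  B3 = {a, e}  B4 = {a, c}
Tree: B1–B2, B2–B3, B3–B4
Every bag has size at most 2, so the width is 2 − 1 = 1 and tw(G) ≤ 1. Since G has at least one edge (e.g. d–b), it is not an edgeless graph, so tw(G) ≥ 1. Therefore the treewidth is 1.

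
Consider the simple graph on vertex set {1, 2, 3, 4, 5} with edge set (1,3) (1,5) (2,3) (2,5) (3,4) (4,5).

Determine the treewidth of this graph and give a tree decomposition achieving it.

Each bag holds 3 vertices, so the decomposition has width 2, which upper-bounds the treewidth. Since 2–3–4–5–2 is a cycle in G, G is not acyclic. Forests are exactly the graphs of treewidth ≤ 1, so tw(G) ≥ 2. Combining the bounds, tw(G) = 2.

Treewidth 2.
Bags: B1 = {2, 3, 5}  B2 = {3, 4, 5}  B3 = {1, 3, 5}
Tree: B1–B2, B2–B3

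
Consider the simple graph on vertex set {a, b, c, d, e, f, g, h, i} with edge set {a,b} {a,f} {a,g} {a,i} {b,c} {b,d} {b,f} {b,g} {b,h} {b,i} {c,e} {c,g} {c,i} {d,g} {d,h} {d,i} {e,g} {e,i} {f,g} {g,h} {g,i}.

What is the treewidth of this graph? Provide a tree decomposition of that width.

Treewidth 3.
Bags: B1 = {a, b, g, i}  B2 = {b, c, g, i}  B3 = {b, d, g, i}  B4 = {a, b, f, g}  B5 = {c, e, g, i}  B6 = {b, d, g, h}
Tree: B1–B2, B2–B3, B1–B4, B2–B5, B3–B6

The largest bag has 4 vertices, giving width 3; this decomposition certifies tw(G) ≤ 3. For the lower bound, the 4 vertices {c, e, g, i} are pairwise adjacent, and any tree decomposition puts a clique entirely inside one bag — forcing width ≥ 3. Hence tw(G) = 3 exactly.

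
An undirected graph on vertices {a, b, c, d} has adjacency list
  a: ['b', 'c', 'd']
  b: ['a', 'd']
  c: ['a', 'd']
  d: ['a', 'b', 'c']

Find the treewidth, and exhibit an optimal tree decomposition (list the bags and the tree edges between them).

Treewidth 2.
One such decomposition:
Bags: B1 = {a, b, d}  B2 = {a, c, d}
Tree: B1–B2

The largest bag has 3 vertices, giving width 2; this decomposition certifies tw(G) ≤ 2. On the other hand G contains the 3-clique {a, c, d}. A clique must lie in a single bag of any decomposition, so no decomposition can have width below 2. Hence tw(G) = 2 exactly.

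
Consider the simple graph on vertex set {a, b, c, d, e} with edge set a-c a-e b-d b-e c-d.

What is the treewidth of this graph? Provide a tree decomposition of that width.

Every bag has size at most 3, so the width is 3 − 1 = 2 and tw(G) ≤ 2. For the lower bound, G contains the cycle e–a–c–d–b–e, so G is not a forest; only forests have treewidth ≤ 1, hence tw(G) ≥ 2. Therefore the treewidth is 2.

Treewidth 2.
One optimal decomposition is:
Bags: B1 = {a, c, e}  B2 = {c, d, e}  B3 = {b, d, e}
Tree: B1–B2, B2–B3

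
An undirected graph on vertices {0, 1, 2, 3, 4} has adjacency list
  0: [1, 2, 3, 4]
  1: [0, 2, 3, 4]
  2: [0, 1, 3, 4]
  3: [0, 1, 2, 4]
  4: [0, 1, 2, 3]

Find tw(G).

A width-4 tree decomposition is:
Bags: B1 = {0, 1, 2, 3, 4}
Tree: (single bag)
With just one bag of size 5, the width is 5 − 1 = 4, so tw(G) ≤ 4. Conversely, {0, 1, 2, 3, 4} is a clique of size 5, and the vertices of any clique must share a bag in every tree decomposition; so some bag has ≥ 5 vertices and tw(G) ≥ 4. The upper and lower bounds meet at 4, so that is the treewidth.

4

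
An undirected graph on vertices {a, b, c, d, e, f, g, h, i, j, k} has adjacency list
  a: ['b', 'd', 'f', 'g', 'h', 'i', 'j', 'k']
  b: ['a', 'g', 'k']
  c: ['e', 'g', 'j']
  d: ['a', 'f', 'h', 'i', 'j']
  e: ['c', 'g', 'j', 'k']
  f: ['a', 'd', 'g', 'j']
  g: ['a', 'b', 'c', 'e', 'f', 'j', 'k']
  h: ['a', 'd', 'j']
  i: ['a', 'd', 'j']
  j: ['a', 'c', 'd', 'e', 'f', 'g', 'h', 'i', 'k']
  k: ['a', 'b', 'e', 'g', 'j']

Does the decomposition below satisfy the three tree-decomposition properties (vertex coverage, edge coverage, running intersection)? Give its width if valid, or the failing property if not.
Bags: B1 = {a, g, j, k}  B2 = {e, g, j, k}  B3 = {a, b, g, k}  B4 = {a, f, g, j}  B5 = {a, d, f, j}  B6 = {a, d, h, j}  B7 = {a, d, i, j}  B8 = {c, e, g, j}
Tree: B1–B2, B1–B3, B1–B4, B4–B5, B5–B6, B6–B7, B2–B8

Yes; width 3.

Every vertex of G appears in some bag (union = {a, b, c, d, e, f, g, h, i, j, k}); every edge is covered by a bag; and for each vertex v the set of bags containing v is connected in the bag tree. The decomposition is therefore valid. The largest bag has 4 vertices, so the width is 3.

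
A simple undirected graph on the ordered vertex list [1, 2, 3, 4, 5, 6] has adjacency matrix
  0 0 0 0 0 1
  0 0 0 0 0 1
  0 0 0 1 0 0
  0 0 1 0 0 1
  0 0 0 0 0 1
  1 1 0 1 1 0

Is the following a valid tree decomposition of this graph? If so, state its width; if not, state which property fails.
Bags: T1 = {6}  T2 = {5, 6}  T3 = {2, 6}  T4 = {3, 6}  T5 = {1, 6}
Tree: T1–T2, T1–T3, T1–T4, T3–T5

A tree decomposition must satisfy three properties: every vertex lies in some bag; for every edge, both endpoints lie together in some bag; and for every vertex, the bags containing it form a connected subtree. Here vertex 4 appears in no bag, so the decomposition is invalid.

No — vertex 4 appears in no bag.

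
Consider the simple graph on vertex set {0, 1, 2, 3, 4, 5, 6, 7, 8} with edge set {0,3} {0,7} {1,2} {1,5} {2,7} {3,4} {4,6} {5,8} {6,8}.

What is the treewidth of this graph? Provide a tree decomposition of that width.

The largest bag has 3 vertices, giving width 2; this decomposition certifies tw(G) ≤ 2. For the lower bound, G contains the cycle 2–1–5–8–6–4–3–0–7–2, so G is not a forest; only forests have treewidth ≤ 1, hence tw(G) ≥ 2. The upper and lower bounds meet at 2, so that is the treewidth.

Treewidth 2.
One optimal decomposition is:
Bags: B1 = {1, 2, 5}  B2 = {2, 5, 8}  B3 = {2, 6, 8}  B4 = {2, 4, 6}  B5 = {2, 3, 4}  B6 = {0, 2, 3}  B7 = {0, 2, 7}
Tree: B1–B2, B2–B3, B3–B4, B4–B5, B5–B6, B6–B7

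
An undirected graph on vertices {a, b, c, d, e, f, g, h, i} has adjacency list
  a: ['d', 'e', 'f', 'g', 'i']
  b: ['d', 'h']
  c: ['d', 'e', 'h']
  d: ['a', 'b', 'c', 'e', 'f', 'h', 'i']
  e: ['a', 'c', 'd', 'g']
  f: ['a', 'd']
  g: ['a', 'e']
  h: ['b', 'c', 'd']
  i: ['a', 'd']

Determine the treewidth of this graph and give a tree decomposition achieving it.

Treewidth 2.
Bags: B1 = {a, d, e}  B2 = {c, d, e}  B3 = {a, e, g}  B4 = {c, d, h}  B5 = {b, d, h}  B6 = {a, d, f}  B7 = {a, d, i}
Tree: B1–B2, B1–B3, B2–B4, B4–B5, B1–B6, B6–B7

Every bag has size at most 3, so the width is 3 − 1 = 2 and tw(G) ≤ 2. For the lower bound, the 3 vertices {c, d, h} are pairwise adjacent, and any tree decomposition puts a clique entirely inside one bag — forcing width ≥ 2. Therefore the treewidth is 2.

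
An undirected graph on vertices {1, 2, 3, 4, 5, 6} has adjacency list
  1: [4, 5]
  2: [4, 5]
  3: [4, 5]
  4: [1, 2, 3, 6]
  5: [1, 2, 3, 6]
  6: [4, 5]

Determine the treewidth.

2

A width-2 tree decomposition is:
Bags: B1 = {4, 5, 6}  B2 = {1, 4, 5}  B3 = {3, 4, 5}  B4 = {2, 4, 5}
Tree: B1–B2, B2–B3, B3–B4
The largest bag has 3 vertices, giving width 2; this decomposition certifies tw(G) ≤ 2. For the lower bound, G contains the cycle 4–6–5–1–4, so G is not a forest; only forests have treewidth ≤ 1, hence tw(G) ≥ 2. The upper and lower bounds meet at 2, so that is the treewidth.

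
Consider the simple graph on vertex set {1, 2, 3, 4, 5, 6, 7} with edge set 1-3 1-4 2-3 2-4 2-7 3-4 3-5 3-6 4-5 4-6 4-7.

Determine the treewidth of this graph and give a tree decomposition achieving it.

Every bag has size at most 3, so the width is 3 − 1 = 2 and tw(G) ≤ 2. For the lower bound, the 3 vertices {1, 3, 4} are pairwise adjacent, and any tree decomposition puts a clique entirely inside one bag — forcing width ≥ 2. The upper and lower bounds meet at 2, so that is the treewidth.

Treewidth 2.
Bags: B1 = {3, 4, 6}  B2 = {2, 3, 4}  B3 = {2, 4, 7}  B4 = {1, 3, 4}  B5 = {3, 4, 5}
Tree: B1–B2, B2–B3, B1–B4, B2–B5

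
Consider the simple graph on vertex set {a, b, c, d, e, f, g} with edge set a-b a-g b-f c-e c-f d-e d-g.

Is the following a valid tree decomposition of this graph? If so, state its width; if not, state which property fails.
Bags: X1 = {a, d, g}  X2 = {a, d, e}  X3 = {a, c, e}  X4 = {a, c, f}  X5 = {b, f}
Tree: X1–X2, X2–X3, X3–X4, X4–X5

A tree decomposition must satisfy three properties: every vertex lies in some bag; for every edge, both endpoints lie together in some bag; and for every vertex, the bags containing it form a connected subtree. Here edge (a,b) lies in no bag, so the decomposition is invalid.

No — edge (a,b) lies in no bag.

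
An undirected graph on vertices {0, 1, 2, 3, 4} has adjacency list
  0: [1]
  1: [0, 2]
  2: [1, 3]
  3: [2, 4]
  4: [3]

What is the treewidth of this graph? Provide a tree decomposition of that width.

Each bag holds 2 vertices, so the decomposition has width 1, which upper-bounds the treewidth. G has an edge, so its treewidth is at least 1. The upper and lower bounds meet at 1, so that is the treewidth.

Treewidth 1.
Bags: B1 = {0, 1}  B2 = {1, 2}  B3 = {2, 3}  B4 = {3, 4}
Tree: B1–B2, B2–B3, B3–B4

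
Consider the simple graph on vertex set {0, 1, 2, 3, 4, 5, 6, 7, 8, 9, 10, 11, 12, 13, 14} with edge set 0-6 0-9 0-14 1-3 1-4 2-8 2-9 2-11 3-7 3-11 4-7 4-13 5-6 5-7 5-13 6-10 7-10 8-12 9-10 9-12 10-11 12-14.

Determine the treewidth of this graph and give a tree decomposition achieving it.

Treewidth 3.
Bags: B1 = {2, 8, 12, 14}  B2 = {2, 9, 12, 14}  B3 = {0, 2, 9, 14}  B4 = {0, 2, 9, 11}  B5 = {0, 9, 10, 11}  B6 = {0, 6, 10, 11}  B7 = {3, 6, 10, 11}  B8 = {3, 6, 7, 10}  B9 = {3, 5, 6, 7}  B10 = {1, 3, 5, 7}  B11 = {1, 4, 5, 7}  B12 = {1, 4, 5, 13}
Tree: B1–B2, B2–B3, B3–B4, B4–B5, B5–B6, B6–B7, B7–B8, B8–B9, B9–B10, B10–B11, B11–B12

Each bag holds 4 vertices, so the decomposition has width 3, which upper-bounds the treewidth. For the lower bound: the 4 vertex sets {8,12,14}, {2}, {9}, {0,6,10,11} are disjoint, each induces a connected subgraph, and every pair is joined by at least one edge of G. Contracting each set to a single vertex therefore yields K_{4} as a minor, and since treewidth is minor-monotone, tw(G) ≥ tw(K_{4}) = 3. Therefore the treewidth is 3.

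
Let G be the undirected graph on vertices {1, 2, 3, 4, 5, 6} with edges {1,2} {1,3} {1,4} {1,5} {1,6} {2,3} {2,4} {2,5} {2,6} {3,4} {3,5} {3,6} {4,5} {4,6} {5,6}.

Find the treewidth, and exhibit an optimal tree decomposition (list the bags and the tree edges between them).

With just one bag of size 6, the width is 6 − 1 = 5, so tw(G) ≤ 5. For the lower bound, the 6 vertices {1, 2, 3, 4, 5, 6} are pairwise adjacent, and any tree decomposition puts a clique entirely inside one bag — forcing width ≥ 5. The upper and lower bounds meet at 5, so that is the treewidth.

Treewidth 5.
One optimal decomposition is:
Bags: B1 = {1, 2, 3, 4, 5, 6}
Tree: (single bag)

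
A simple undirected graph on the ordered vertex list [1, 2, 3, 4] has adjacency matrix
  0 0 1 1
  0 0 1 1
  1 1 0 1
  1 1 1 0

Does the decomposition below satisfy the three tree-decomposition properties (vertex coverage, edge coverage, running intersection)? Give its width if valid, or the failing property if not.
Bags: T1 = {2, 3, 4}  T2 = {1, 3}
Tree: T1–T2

No — edge (4,1) lies in no bag.

A tree decomposition must satisfy three properties: every vertex lies in some bag; for every edge, both endpoints lie together in some bag; and for every vertex, the bags containing it form a connected subtree. Here edge (4,1) lies in no bag, so the decomposition is invalid.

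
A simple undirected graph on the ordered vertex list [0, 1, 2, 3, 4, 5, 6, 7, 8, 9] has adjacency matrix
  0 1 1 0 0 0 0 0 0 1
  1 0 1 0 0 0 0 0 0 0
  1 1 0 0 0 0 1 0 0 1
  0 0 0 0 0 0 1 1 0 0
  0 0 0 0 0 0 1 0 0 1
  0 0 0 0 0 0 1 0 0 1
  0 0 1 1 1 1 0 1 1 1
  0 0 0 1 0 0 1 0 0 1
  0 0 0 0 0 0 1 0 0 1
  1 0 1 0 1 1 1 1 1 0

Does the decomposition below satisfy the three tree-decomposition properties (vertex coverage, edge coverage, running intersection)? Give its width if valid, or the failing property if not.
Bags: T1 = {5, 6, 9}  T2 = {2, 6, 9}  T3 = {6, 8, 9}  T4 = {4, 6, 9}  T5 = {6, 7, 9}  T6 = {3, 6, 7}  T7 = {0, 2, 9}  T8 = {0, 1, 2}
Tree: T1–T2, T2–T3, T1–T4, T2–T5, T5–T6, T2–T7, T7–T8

Yes; width 2.

Vertex coverage: the bags together contain {0, 1, 2, 3, 4, 5, 6, 7, 8, 9}, the full vertex set. Edge coverage: each edge of G has both endpoints in at least one bag. Running intersection: for every vertex, the bags containing it form a connected subtree. All three properties hold, so this is a valid tree decomposition of width max|bag| − 1 = 2, and hence tw(G) ≤ 2.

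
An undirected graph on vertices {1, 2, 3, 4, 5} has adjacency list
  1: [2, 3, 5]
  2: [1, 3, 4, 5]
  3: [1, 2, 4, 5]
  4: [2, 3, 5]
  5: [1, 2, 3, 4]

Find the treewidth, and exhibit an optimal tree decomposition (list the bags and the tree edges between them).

Treewidth 3.
One optimal decomposition is:
Bags: B1 = {2, 3, 4, 5}  B2 = {1, 2, 3, 5}
Tree: B1–B2

Every bag has size at most 4, so the width is 4 − 1 = 3 and tw(G) ≤ 3. For the lower bound, the 4 vertices {1, 2, 3, 5} are pairwise adjacent, and any tree decomposition puts a clique entirely inside one bag — forcing width ≥ 3. The upper and lower bounds meet at 3, so that is the treewidth.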